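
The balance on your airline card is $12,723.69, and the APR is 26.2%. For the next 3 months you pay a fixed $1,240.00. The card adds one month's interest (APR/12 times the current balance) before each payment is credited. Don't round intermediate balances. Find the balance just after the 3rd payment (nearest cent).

$9,773.61

Monthly rate r = 26.2%/12 = 2.18333% = 0.0218333.
Each month: B ← B·(1+r) − $1,240.00.
Month 1: interest $277.80; balance after payment $11,761.49.
Month 2: interest $256.79; balance after payment $10,778.28.
Month 3: interest $235.33; balance after payment $9,773.61.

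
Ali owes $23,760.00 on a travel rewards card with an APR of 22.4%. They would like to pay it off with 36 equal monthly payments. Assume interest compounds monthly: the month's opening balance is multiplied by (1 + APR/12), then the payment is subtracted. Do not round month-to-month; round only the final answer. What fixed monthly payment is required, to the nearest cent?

Monthly rate r = 22.4%/12 = 1.86667% = 0.0186667.
Level-payment amortization: P = B₀·r / (1 − (1+r)^(−n)) = 23760.00·0.0186667 / (1 − 1.01867^(−36)).
Denominator 1 − (1+r)^(−36) = 0.486140283.
P = 443.52 / 0.486140283 ≈ 912.33.

$912.33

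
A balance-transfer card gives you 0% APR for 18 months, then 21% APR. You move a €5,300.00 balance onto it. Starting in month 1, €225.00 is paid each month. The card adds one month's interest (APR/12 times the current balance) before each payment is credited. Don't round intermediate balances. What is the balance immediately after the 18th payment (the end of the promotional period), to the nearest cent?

Promo months 1–18 at r₀ = 0%/12 = 0; months 19+ at r₁ = 21%/12 = 0.0175.
After month 18 (no interest yet): B = €5,300.00 − 18·€225.00 = €1,250.00.

€1,250.00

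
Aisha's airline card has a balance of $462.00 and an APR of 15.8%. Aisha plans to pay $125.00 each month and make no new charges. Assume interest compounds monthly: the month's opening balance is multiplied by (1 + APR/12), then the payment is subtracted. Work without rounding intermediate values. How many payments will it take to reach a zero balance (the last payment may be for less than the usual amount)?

4 months

Monthly rate r = 15.8%/12 = 1.31667% = 0.0131667.
Recurrence: B ← B·(1+r) − $125.00.
Month 1: interest $6.08; balance after payment $343.08.
Month 2: interest $4.52; balance after payment $222.60.
Month 3: interest $2.93; balance after payment $100.53.
Month 4: interest $1.32; balance after payment $0.00.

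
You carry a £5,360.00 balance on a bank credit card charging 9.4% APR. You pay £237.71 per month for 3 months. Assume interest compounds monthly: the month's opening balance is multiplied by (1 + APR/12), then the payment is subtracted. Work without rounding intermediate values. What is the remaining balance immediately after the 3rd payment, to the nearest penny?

Monthly rate r = 9.4%/12 = 0.783333% = 0.00783333.
Each month: B ← B·(1+r) − £237.71.
Month 1: interest £41.99; balance after payment £5,164.28.
Month 2: interest £40.45; balance after payment £4,967.02.
Month 3: interest £38.91; balance after payment £4,768.22.

£4,768.22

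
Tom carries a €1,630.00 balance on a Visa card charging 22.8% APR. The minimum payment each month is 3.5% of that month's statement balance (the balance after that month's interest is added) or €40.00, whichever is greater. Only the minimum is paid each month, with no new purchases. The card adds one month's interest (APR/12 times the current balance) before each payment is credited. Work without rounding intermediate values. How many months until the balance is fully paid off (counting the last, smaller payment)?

Monthly rate r = 22.8%/12 = 1.9% = 0.019.
While 3.5% of the post-interest balance exceeds €40.00, each month B ← (B·(1+r))·(1 − 0.035), i.e. B shrinks by the factor (1+r)·0.965 = 0.98333.
This holds for months 1–23. Entering month 24 the balance is €1,107.44; 3.5% of the post-interest balance is now below €40.00, so the flat €40.00 minimum applies from here.
From month 24 a fixed €40.00 at rate r clears €1,107.44 in 40 more payments. Total: 23 + 40 = 63 months.

63 months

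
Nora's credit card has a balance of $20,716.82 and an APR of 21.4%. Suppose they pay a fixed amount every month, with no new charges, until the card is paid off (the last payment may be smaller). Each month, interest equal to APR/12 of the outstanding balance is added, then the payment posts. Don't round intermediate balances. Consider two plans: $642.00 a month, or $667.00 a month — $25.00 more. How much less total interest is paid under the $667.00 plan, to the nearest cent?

Monthly rate r = 21.4%/12 = 1.78333% = 0.0178333.
At $642.00/mo: n = ⌈−ln(1 − rB₀/P)/ln(1+r)⌉ = 49 payments (last $303.20); total interest = total paid − $20,716.82 = $10,402.38.
At $667.00/mo: 46 payments (last $445.79); total interest $9,743.97.
Interest saved = $10,402.38 − $9,743.97 = $658.41.

$658.41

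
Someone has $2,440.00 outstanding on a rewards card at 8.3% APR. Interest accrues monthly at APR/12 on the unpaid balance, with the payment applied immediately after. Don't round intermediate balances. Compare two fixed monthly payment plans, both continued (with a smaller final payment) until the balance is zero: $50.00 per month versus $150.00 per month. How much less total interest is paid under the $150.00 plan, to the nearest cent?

$389.51

Monthly rate r = 8.3%/12 = 0.691667% = 0.00691667.
At $50.00/mo: n = ⌈−ln(1 − rB₀/P)/ln(1+r)⌉ = 60 payments (last $37.08); total interest = total paid − $2,440.00 = $547.08.
At $150.00/mo: 18 payments (last $47.57); total interest $157.57.
Interest saved = $547.08 − $157.57 = $389.51.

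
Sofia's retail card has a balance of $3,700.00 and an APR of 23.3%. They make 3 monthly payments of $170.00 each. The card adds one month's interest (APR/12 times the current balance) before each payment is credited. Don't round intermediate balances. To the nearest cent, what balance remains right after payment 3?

$3,399.77

Monthly rate r = 23.3%/12 = 1.94167% = 0.0194167.
Each month: B ← B·(1+r) − $170.00.
Month 1: interest $71.84; balance after payment $3,601.84.
Month 2: interest $69.94; balance after payment $3,501.78.
Month 3: interest $67.99; balance after payment $3,399.77.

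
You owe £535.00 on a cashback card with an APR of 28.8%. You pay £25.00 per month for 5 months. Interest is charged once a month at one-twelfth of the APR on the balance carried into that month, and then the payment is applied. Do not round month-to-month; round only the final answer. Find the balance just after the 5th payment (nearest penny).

£471.21

Monthly rate r = 28.8%/12 = 2.4% = 0.024.
Each month: B ← B·(1+r) − £25.00.
Month 1: interest £12.84; balance after payment £522.84.
Month 2: interest £12.55; balance after payment £510.39.
Month 3: interest £12.25; balance after payment £497.64.
Month 4: interest £11.94; balance after payment £484.58.
Month 5: interest £11.63; balance after payment £471.21.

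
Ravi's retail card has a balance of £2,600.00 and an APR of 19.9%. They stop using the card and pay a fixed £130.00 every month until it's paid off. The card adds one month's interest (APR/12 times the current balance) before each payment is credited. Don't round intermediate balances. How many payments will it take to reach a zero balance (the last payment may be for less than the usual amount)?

25 payments

Monthly rate r = 19.9%/12 = 1.65833% = 0.0165833.
Recurrence: B ← B·(1+r) − £130.00.
Month 1: interest £43.12; balance after payment £2,513.12.
Month 2: interest £41.68; balance after payment £2,424.79.
Closed form: n = −ln(1 − rB₀/P)/ln(1+r) = −ln(0.66833)/ln(1.01658) ≈ 24.501, so the balance reaches zero during payment 25.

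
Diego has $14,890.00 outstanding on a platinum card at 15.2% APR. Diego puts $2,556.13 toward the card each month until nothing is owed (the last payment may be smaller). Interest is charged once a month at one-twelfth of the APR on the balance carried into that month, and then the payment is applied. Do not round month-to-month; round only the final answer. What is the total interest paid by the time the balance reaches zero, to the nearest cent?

$677.02

Monthly rate r = 15.2%/12 = 1.26667% = 0.0126667.
Payoff takes n = ⌈−ln(1 − rB₀/P)/ln(1+r)⌉ = ⌈6.090⌉ = 7 payments; the last is $230.24.
Total paid = 6·$2,556.13 + $230.24 = $15,567.02.
Total interest = total paid − principal = $15,567.02 − $14,890.00 = $677.02.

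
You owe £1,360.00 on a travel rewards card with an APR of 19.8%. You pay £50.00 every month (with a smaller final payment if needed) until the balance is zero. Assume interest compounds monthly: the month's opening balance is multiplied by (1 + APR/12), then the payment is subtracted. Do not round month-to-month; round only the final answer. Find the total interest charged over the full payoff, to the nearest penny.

£459.97

Monthly rate r = 19.8%/12 = 1.65% = 0.0165.
Payoff takes n = ⌈−ln(1 − rB₀/P)/ln(1+r)⌉ = ⌈36.397⌉ = 37 payments; the last is £19.97.
Total paid = 36·£50.00 + £19.97 = £1,819.97.
Total interest = total paid − principal = £1,819.97 − £1,360.00 = £459.97.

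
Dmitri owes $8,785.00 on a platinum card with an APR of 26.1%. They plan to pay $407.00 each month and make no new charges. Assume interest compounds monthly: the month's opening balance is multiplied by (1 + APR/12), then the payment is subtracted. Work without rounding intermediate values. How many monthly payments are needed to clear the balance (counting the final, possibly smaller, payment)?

30 months

Monthly rate r = 26.1%/12 = 2.175% = 0.02175.
Recurrence: B ← B·(1+r) − $407.00.
Month 1: interest $191.07; balance after payment $8,569.07.
Month 2: interest $186.38; balance after payment $8,348.45.
Closed form: n = −ln(1 − rB₀/P)/ln(1+r) = −ln(0.53053)/ln(1.02175) ≈ 29.460, so the balance reaches zero during payment 30.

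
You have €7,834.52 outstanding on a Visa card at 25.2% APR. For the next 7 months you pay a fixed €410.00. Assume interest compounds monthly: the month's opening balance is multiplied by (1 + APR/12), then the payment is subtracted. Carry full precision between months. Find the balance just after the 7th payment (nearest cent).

€6,004.07

Monthly rate r = 25.2%/12 = 2.1% = 0.021.
Each month: B ← B·(1+r) − €410.00.
Month 1: interest €164.52; balance after payment €7,589.04.
Month 2: interest €159.37; balance after payment €7,338.41.
Month 3: interest €154.11; balance after payment €7,082.52.
Month 4: interest €148.73; balance after payment €6,821.25.
Month 5: interest €143.25; balance after payment €6,554.50.
Month 6: interest €137.64; balance after payment €6,282.15.
Month 7: interest €131.93; balance after payment €6,004.07.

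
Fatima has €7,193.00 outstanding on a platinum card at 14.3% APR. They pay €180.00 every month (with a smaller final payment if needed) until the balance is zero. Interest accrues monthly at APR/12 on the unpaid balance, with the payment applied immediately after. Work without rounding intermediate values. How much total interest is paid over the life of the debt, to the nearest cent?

€2,632.95

Monthly rate r = 14.3%/12 = 1.19167% = 0.0119167.
Payoff takes n = ⌈−ln(1 − rB₀/P)/ln(1+r)⌉ = ⌈54.587⌉ = 55 payments; the last is €105.95.
Total paid = 54·€180.00 + €105.95 = €9,825.95.
Total interest = total paid − principal = €9,825.95 − €7,193.00 = €2,632.95.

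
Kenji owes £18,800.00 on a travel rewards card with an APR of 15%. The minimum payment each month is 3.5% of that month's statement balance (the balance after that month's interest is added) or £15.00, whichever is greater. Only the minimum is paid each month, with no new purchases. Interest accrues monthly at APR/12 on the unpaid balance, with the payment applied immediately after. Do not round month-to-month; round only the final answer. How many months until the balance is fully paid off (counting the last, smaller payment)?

199 months

Monthly rate r = 15%/12 = 1.25% = 0.0125.
While 3.5% of the post-interest balance exceeds £15.00, each month B ← (B·(1+r))·(1 − 0.035), i.e. B shrinks by the factor (1+r)·0.965 = 0.97706.
This holds for months 1–164. Entering month 165 the balance is £418.24; 3.5% of the post-interest balance is now below £15.00, so the flat £15.00 minimum applies from here.
From month 165 a fixed £15.00 at rate r clears £418.24 in 35 more payments. Total: 164 + 35 = 199 months.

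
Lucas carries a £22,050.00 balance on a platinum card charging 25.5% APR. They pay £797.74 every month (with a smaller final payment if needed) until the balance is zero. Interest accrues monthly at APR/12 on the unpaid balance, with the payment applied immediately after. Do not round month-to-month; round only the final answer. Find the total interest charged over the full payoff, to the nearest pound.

Monthly rate r = 25.5%/12 = 2.125% = 0.02125.
Payoff takes n = ⌈−ln(1 − rB₀/P)/ln(1+r)⌉ = ⌈42.097⌉ = 43 payments; the last is £77.98.
Total paid = 42·£797.74 + £77.98 = £33,583.06.
Total interest = total paid − principal = £33,583.06 − £22,050.00 = £11,533.06.

£11,533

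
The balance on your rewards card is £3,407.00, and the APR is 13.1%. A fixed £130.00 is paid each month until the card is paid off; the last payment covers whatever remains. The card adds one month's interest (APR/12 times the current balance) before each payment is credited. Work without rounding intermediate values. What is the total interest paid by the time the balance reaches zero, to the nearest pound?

Monthly rate r = 13.1%/12 = 1.09167% = 0.0109167.
Payoff takes n = ⌈−ln(1 − rB₀/P)/ln(1+r)⌉ = ⌈31.040⌉ = 32 payments; the last is £5.18.
Total paid = 31·£130.00 + £5.18 = £4,035.18.
Total interest = total paid − principal = £4,035.18 − £3,407.00 = £628.18.

£628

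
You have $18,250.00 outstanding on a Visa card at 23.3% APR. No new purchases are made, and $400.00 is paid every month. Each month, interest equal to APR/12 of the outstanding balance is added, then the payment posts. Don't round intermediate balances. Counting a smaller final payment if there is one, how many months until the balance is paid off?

113 payments

Monthly rate r = 23.3%/12 = 1.94167% = 0.0194167.
Recurrence: B ← B·(1+r) − $400.00.
Month 1: interest $354.35; balance after payment $18,204.35.
Month 2: interest $353.47; balance after payment $18,157.82.
Closed form: n = −ln(1 − rB₀/P)/ln(1+r) = −ln(0.11411)/ln(1.01942) ≈ 112.870, so the balance reaches zero during payment 113.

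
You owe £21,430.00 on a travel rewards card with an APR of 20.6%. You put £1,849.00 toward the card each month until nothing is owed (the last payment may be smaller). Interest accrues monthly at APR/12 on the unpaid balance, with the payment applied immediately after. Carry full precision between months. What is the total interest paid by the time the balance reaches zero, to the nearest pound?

Monthly rate r = 20.6%/12 = 1.71667% = 0.0171667.
Payoff takes n = ⌈−ln(1 − rB₀/P)/ln(1+r)⌉ = ⌈13.034⌉ = 14 payments; the last is £62.95.
Total paid = 13·£1,849.00 + £62.95 = £24,099.95.
Total interest = total paid − principal = £24,099.95 − £21,430.00 = £2,669.95.

£2,670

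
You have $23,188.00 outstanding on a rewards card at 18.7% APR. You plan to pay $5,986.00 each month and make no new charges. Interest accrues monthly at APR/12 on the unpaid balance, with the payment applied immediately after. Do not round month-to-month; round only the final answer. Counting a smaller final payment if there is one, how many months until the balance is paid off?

5 payments

Monthly rate r = 18.7%/12 = 1.55833% = 0.0155833.
Recurrence: B ← B·(1+r) − $5,986.00.
Month 1: interest $361.35; balance after payment $17,563.35.
Month 2: interest $273.70; balance after payment $11,851.04.
Month 3: interest $184.68; balance after payment $6,049.72.
Month 4: interest $94.27; balance after payment $158.00.
Month 5: interest $2.46; balance after payment $0.00.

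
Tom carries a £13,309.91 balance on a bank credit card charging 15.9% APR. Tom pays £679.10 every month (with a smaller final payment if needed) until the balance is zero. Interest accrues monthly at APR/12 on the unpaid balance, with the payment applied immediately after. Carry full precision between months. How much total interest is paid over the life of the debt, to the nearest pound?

Monthly rate r = 15.9%/12 = 1.325% = 0.01325.
Payoff takes n = ⌈−ln(1 − rB₀/P)/ln(1+r)⌉ = ⌈22.843⌉ = 23 payments; the last is £573.37.
Total paid = 22·£679.10 + £573.37 = £15,513.57.
Total interest = total paid − principal = £15,513.57 − £13,309.91 = £2,203.66.

£2,204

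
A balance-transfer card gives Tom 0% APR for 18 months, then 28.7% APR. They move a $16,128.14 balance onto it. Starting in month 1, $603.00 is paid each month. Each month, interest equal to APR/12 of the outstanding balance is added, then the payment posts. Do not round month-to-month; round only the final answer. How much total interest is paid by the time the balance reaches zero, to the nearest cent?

$714.04

Promo months 1–18 at r₀ = 0%/12 = 0; months 19+ at r₁ = 28.7%/12 = 0.0239167.
After month 18 (no interest yet): B = $16,128.14 − 18·$603.00 = $5,274.14.
Then at r₁ with $603.00/mo: n₂ = −ln(1 − r₁·B/P)/ln(1+r₁) ≈ 9.93 → 10 more payments.
Total paid = 27·$603.00 + $561.18 = $16,842.18; interest = $16,842.18 − $16,128.14 = $714.04.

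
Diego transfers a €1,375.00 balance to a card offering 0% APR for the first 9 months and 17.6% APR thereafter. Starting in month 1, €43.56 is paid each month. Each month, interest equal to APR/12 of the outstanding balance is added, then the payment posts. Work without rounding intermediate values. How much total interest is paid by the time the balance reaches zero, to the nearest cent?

€219.54

Promo months 1–9 at r₀ = 0%/12 = 0; months 10+ at r₁ = 17.6%/12 = 0.0146667.
After month 9 (no interest yet): B = €1,375.00 − 9·€43.56 = €982.96.
Then at r₁ with €43.56/mo: n₂ = −ln(1 − r₁·B/P)/ln(1+r₁) ≈ 27.60 → 28 more payments.
Total paid = 36·€43.56 + €26.38 = €1,594.54; interest = €1,594.54 − €1,375.00 = €219.54.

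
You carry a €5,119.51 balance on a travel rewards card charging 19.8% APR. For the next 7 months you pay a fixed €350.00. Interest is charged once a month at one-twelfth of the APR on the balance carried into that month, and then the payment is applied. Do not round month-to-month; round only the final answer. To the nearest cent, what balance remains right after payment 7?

Monthly rate r = 19.8%/12 = 1.65% = 0.0165.
Each month: B ← B·(1+r) − €350.00.
Month 1: interest €84.47; balance after payment €4,853.98.
Month 2: interest €80.09; balance after payment €4,584.07.
Month 3: interest €75.64; balance after payment €4,309.71.
Month 4: interest €71.11; balance after payment €4,030.82.
Month 5: interest €66.51; balance after payment €3,747.33.
Month 6: interest €61.83; balance after payment €3,459.16.
Month 7: interest €57.08; balance after payment €3,166.24.

€3,166.24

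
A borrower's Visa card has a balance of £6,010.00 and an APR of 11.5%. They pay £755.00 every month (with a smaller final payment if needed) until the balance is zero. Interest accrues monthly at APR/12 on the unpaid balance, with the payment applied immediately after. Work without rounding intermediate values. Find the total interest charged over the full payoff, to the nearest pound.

£272

Monthly rate r = 11.5%/12 = 0.958333% = 0.00958333.
Payoff takes n = ⌈−ln(1 − rB₀/P)/ln(1+r)⌉ = ⌈8.320⌉ = 9 payments; the last is £242.30.
Total paid = 8·£755.00 + £242.30 = £6,282.30.
Total interest = total paid − principal = £6,282.30 − £6,010.00 = £272.30.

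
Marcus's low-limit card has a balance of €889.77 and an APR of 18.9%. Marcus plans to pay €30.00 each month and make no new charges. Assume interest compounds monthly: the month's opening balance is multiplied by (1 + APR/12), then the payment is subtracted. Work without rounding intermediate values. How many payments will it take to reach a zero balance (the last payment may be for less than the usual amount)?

41 months

Monthly rate r = 18.9%/12 = 1.575% = 0.01575.
Recurrence: B ← B·(1+r) − €30.00.
Month 1: interest €14.01; balance after payment €873.78.
Month 2: interest €13.76; balance after payment €857.55.
Closed form: n = −ln(1 − rB₀/P)/ln(1+r) = −ln(0.53287)/ln(1.01575) ≈ 40.281, so the balance reaches zero during payment 41.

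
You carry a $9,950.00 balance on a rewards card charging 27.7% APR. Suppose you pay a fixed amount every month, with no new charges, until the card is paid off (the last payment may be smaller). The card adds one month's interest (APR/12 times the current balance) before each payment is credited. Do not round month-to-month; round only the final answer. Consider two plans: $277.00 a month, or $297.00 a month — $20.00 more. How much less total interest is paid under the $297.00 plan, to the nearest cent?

Monthly rate r = 27.7%/12 = 2.30833% = 0.0230833.
At $277.00/mo: n = ⌈−ln(1 − rB₀/P)/ln(1+r)⌉ = 78 payments (last $120.39); total interest = total paid − $9,950.00 = $11,499.39.
At $297.00/mo: 66 payments (last $11.86); total interest $9,366.86.
Interest saved = $11,499.39 − $9,366.86 = $2,132.53.

$2,132.53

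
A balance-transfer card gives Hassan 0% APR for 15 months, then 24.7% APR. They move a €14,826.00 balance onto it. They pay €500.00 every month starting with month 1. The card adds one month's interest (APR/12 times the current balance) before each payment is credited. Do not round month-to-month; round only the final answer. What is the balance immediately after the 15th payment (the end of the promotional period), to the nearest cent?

€7,326.00

Promo months 1–15 at r₀ = 0%/12 = 0; months 16+ at r₁ = 24.7%/12 = 0.0205833.
After month 15 (no interest yet): B = €14,826.00 − 15·€500.00 = €7,326.00.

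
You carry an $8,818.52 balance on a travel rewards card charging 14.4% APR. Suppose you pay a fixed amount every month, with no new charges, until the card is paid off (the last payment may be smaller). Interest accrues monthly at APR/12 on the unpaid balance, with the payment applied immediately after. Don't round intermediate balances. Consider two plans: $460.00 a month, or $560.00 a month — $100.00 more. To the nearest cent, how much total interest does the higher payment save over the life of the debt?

Monthly rate r = 14.4%/12 = 1.2% = 0.012.
At $460.00/mo: n = ⌈−ln(1 − rB₀/P)/ln(1+r)⌉ = 22 payments (last $421.61); total interest = total paid − $8,818.52 = $1,263.09.
At $560.00/mo: 18 payments (last $313.60); total interest $1,015.08.
Interest saved = $1,263.09 − $1,015.08 = $248.01.

$248.01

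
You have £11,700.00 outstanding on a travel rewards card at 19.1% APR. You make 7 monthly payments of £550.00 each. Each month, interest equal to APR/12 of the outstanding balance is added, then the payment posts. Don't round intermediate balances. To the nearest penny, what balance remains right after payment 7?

Monthly rate r = 19.1%/12 = 1.59167% = 0.0159167.
Each month: B ← B·(1+r) − £550.00.
Month 1: interest £186.23; balance after payment £11,336.23.
Month 2: interest £180.43; balance after payment £10,966.66.
Month 3: interest £174.55; balance after payment £10,591.21.
Month 4: interest £168.58; balance after payment £10,209.79.
Month 5: interest £162.51; balance after payment £9,822.30.
Month 6: interest £156.34; balance after payment £9,428.63.
Month 7: interest £150.07; balance after payment £9,028.71.

£9,028.71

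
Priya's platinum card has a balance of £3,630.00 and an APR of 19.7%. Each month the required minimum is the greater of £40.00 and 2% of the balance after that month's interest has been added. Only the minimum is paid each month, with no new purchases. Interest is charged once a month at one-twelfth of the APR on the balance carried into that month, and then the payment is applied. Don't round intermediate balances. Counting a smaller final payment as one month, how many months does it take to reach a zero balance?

Monthly rate r = 19.7%/12 = 1.64167% = 0.0164167.
While 2% of the post-interest balance exceeds £40.00, each month B ← (B·(1+r))·(1 − 0.02), i.e. B shrinks by the factor (1+r)·0.98 = 0.99609.
This holds for months 1–157. Entering month 158 the balance is £1,961.87; 2% of the post-interest balance is now below £40.00, so the flat £40.00 minimum applies from here.
From month 158 a fixed £40.00 at rate r clears £1,961.87 in 101 more payments. Total: 157 + 101 = 258 months.

258 months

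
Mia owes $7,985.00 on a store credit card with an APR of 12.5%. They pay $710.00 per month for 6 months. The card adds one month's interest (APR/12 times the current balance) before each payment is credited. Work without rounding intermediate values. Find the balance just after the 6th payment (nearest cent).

$4,124.75

Monthly rate r = 12.5%/12 = 1.04167% = 0.0104167.
Each month: B ← B·(1+r) − $710.00.
Month 1: interest $83.18; balance after payment $7,358.18.
Month 2: interest $76.65; balance after payment $6,724.82.
Month 3: interest $70.05; balance after payment $6,084.88.
Month 4: interest $63.38; balance after payment $5,438.26.
Month 5: interest $56.65; balance after payment $4,784.91.
Month 6: interest $49.84; balance after payment $4,124.75.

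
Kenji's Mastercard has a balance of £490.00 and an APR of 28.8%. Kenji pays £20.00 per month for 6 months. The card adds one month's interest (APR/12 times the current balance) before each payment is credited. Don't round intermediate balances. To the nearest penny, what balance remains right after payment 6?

Monthly rate r = 28.8%/12 = 2.4% = 0.024.
Each month: B ← B·(1+r) − £20.00.
Month 1: interest £11.76; balance after payment £481.76.
Month 2: interest £11.56; balance after payment £473.32.
Month 3: interest £11.36; balance after payment £464.68.
Month 4: interest £11.15; balance after payment £455.83.
Month 5: interest £10.94; balance after payment £446.77.
Month 6: interest £10.72; balance after payment £437.50.

£437.50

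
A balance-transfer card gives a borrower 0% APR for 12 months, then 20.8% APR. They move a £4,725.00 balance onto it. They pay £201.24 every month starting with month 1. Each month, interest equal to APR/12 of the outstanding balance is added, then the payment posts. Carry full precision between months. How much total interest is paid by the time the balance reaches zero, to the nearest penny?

£288.14

Promo months 1–12 at r₀ = 0%/12 = 0; months 13+ at r₁ = 20.8%/12 = 0.0173333.
After month 12 (no interest yet): B = £4,725.00 − 12·£201.24 = £2,310.12.
Then at r₁ with £201.24/mo: n₂ = −ln(1 − r₁·B/P)/ln(1+r₁) ≈ 12.91 → 13 more payments.
Total paid = 24·£201.24 + £183.38 = £5,013.14; interest = £5,013.14 − £4,725.00 = £288.14.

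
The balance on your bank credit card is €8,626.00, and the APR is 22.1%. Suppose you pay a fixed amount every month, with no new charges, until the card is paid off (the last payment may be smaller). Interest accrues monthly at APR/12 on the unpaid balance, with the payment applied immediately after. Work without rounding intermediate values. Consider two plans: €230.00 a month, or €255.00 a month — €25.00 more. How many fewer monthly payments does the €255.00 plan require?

11 fewer payments

Monthly rate r = 22.1%/12 = 1.84167% = 0.0184167.
At €230.00/mo: n = ⌈−ln(1 − rB₀/P)/ln(1+r)⌉ = 65 payments (last €69.96); total interest = total paid − €8,626.00 = €6,163.96.
At €255.00/mo: 54 payments (last €116.23); total interest €5,005.23.
Payments saved = 65 − 54 = 11.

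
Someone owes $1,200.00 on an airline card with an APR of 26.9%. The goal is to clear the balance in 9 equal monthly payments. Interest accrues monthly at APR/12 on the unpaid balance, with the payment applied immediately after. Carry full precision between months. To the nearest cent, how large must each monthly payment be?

$148.72

Monthly rate r = 26.9%/12 = 2.24167% = 0.0224167.
Level-payment amortization: P = B₀·r / (1 − (1+r)^(−n)) = 1200.00·0.0224167 / (1 − 1.02242^(−9)).
Denominator 1 − (1+r)^(−9) = 0.180877763.
P = 26.9 / 0.180877763 ≈ 148.72.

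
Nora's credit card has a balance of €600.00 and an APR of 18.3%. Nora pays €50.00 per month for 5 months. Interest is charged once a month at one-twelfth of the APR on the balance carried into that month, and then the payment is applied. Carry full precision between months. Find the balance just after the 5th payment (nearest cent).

€389.42

Monthly rate r = 18.3%/12 = 1.525% = 0.01525.
Each month: B ← B·(1+r) − €50.00.
Month 1: interest €9.15; balance after payment €559.15.
Month 2: interest €8.53; balance after payment €517.68.
Month 3: interest €7.89; balance after payment €475.57.
Month 4: interest €7.25; balance after payment €432.82.
Month 5: interest €6.60; balance after payment €389.42.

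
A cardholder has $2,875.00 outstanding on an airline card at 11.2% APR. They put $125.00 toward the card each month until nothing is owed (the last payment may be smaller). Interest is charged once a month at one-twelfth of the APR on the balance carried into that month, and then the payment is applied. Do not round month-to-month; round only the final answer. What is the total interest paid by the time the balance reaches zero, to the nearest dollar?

$376

Monthly rate r = 11.2%/12 = 0.933333% = 0.00933333.
Payoff takes n = ⌈−ln(1 − rB₀/P)/ln(1+r)⌉ = ⌈26.011⌉ = 27 payments; the last is $1.43.
Total paid = 26·$125.00 + $1.43 = $3,251.43.
Total interest = total paid − principal = $3,251.43 − $2,875.00 = $376.43.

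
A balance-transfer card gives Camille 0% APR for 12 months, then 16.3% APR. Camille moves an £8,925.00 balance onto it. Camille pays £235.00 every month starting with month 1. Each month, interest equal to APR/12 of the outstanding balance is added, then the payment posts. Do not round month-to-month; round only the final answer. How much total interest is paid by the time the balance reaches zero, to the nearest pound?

£1,476

Promo months 1–12 at r₀ = 0%/12 = 0; months 13+ at r₁ = 16.3%/12 = 0.0135833.
After month 12 (no interest yet): B = £8,925.00 − 12·£235.00 = £6,105.00.
Then at r₁ with £235.00/mo: n₂ = −ln(1 − r₁·B/P)/ln(1+r₁) ≈ 32.26 → 33 more payments.
Total paid = 44·£235.00 + £60.90 = £10,400.90; interest = £10,400.90 − £8,925.00 = £1,475.90.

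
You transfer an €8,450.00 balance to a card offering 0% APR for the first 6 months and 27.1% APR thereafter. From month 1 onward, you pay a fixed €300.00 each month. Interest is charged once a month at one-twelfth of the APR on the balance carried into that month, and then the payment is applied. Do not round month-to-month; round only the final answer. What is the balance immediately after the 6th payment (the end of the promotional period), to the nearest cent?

€6,650.00

Promo months 1–6 at r₀ = 0%/12 = 0; months 7+ at r₁ = 27.1%/12 = 0.0225833.
After month 6 (no interest yet): B = €8,450.00 − 6·€300.00 = €6,650.00.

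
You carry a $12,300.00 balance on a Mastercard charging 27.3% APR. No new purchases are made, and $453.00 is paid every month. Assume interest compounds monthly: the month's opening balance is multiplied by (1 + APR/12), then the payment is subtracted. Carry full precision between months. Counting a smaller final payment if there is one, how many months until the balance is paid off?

43 payments

Monthly rate r = 27.3%/12 = 2.275% = 0.02275.
Recurrence: B ← B·(1+r) − $453.00.
Month 1: interest $279.82; balance after payment $12,126.83.
Month 2: interest $275.89; balance after payment $11,949.71.
Closed form: n = −ln(1 − rB₀/P)/ln(1+r) = −ln(0.38228)/ln(1.02275) ≈ 42.747, so the balance reaches zero during payment 43.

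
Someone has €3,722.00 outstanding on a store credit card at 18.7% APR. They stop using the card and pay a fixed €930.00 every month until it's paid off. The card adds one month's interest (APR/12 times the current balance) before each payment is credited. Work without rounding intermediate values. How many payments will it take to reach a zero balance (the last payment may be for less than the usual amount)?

5 months

Monthly rate r = 18.7%/12 = 1.55833% = 0.0155833.
Recurrence: B ← B·(1+r) − €930.00.
Month 1: interest €58.00; balance after payment €2,850.00.
Month 2: interest €44.41; balance after payment €1,964.41.
Month 3: interest €30.61; balance after payment €1,065.03.
Month 4: interest €16.60; balance after payment €151.62.
Month 5: interest €2.36; balance after payment €0.00.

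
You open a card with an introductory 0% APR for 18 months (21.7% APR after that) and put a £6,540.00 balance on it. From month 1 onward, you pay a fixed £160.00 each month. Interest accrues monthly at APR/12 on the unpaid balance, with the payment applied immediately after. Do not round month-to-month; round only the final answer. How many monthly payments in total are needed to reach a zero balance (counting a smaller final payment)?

Promo months 1–18 at r₀ = 0%/12 = 0; months 19+ at r₁ = 21.7%/12 = 0.0180833.
After month 18 (no interest yet): B = £6,540.00 − 18·£160.00 = £3,660.00.
Then at r₁ with £160.00/mo: n₂ = −ln(1 − r₁·B/P)/ln(1+r₁) ≈ 29.79 → 30 more payments.

48 months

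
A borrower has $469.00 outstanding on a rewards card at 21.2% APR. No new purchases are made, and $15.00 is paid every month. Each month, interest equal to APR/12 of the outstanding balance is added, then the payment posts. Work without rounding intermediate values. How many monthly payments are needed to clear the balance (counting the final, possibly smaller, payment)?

Monthly rate r = 21.2%/12 = 1.76667% = 0.0176667.
Recurrence: B ← B·(1+r) − $15.00.
Month 1: interest $8.29; balance after payment $462.29.
Month 2: interest $8.17; balance after payment $455.45.
Closed form: n = −ln(1 − rB₀/P)/ln(1+r) = −ln(0.44762)/ln(1.01767) ≈ 45.899, so the balance reaches zero during payment 46.

46 months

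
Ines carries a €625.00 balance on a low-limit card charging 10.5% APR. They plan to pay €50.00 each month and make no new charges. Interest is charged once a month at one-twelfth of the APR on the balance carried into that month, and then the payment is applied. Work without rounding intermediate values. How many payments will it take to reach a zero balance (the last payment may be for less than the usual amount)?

Monthly rate r = 10.5%/12 = 0.875% = 0.00875.
Recurrence: B ← B·(1+r) − €50.00.
Month 1: interest €5.47; balance after payment €580.47.
Month 2: interest €5.08; balance after payment €535.55.
Closed form: n = −ln(1 − rB₀/P)/ln(1+r) = −ln(0.89062)/ln(1.00875) ≈ 13.296, so the balance reaches zero during payment 14.

14 months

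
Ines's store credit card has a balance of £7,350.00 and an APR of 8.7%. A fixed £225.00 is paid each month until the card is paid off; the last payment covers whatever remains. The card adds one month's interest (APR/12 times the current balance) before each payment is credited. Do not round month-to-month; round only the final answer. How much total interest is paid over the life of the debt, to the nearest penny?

Monthly rate r = 8.7%/12 = 0.725% = 0.00725.
Payoff takes n = ⌈−ln(1 − rB₀/P)/ln(1+r)⌉ = ⌈37.415⌉ = 38 payments; the last is £93.53.
Total paid = 37·£225.00 + £93.53 = £8,418.53.
Total interest = total paid − principal = £8,418.53 − £7,350.00 = £1,068.53.

£1,068.53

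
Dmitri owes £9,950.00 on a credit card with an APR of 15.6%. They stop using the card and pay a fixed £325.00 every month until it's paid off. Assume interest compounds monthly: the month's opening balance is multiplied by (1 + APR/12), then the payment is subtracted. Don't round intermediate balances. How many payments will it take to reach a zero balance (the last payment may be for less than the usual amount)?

40 payments

Monthly rate r = 15.6%/12 = 1.3% = 0.013.
Recurrence: B ← B·(1+r) − £325.00.
Month 1: interest £129.35; balance after payment £9,754.35.
Month 2: interest £126.81; balance after payment £9,556.16.
Closed form: n = −ln(1 − rB₀/P)/ln(1+r) = −ln(0.602)/ln(1.013) ≈ 39.291, so the balance reaches zero during payment 40.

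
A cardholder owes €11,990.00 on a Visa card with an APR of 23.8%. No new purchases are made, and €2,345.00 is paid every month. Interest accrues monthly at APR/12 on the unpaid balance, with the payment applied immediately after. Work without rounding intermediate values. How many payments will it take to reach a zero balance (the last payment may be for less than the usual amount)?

Monthly rate r = 23.8%/12 = 1.98333% = 0.0198333.
Recurrence: B ← B·(1+r) − €2,345.00.
Month 1: interest €237.80; balance after payment €9,882.80.
Month 2: interest €196.01; balance after payment €7,733.81.
Month 3: interest €153.39; balance after payment €5,542.20.
Month 4: interest €109.92; balance after payment €3,307.12.
Month 5: interest €65.59; balance after payment €1,027.71.
Month 6: interest €20.38; balance after payment €0.00.

6 payments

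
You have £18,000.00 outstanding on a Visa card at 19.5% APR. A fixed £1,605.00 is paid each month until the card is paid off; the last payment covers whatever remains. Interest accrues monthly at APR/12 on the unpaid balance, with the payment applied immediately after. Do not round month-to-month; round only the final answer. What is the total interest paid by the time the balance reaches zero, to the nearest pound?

£2,036

Monthly rate r = 19.5%/12 = 1.625% = 0.01625.
Payoff takes n = ⌈−ln(1 − rB₀/P)/ln(1+r)⌉ = ⌈12.481⌉ = 13 payments; the last is £775.64.
Total paid = 12·£1,605.00 + £775.64 = £20,035.64.
Total interest = total paid − principal = £20,035.64 − £18,000.00 = £2,035.64.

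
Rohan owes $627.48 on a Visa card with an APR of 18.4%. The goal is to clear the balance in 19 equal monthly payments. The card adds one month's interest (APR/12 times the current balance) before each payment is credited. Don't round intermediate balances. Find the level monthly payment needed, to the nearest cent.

$38.32

Monthly rate r = 18.4%/12 = 1.53333% = 0.0153333.
Level-payment amortization: P = B₀·r / (1 − (1+r)^(−n)) = 627.48·0.0153333 / (1 − 1.01533^(−19)).
Denominator 1 − (1+r)^(−19) = 0.251079431.
P = 9.62136 / 0.251079431 ≈ 38.32.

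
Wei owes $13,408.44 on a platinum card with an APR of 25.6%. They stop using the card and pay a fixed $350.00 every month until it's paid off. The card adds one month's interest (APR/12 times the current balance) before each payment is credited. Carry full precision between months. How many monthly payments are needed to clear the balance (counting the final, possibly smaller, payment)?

81 payments

Monthly rate r = 25.6%/12 = 2.13333% = 0.0213333.
Recurrence: B ← B·(1+r) − $350.00.
Month 1: interest $286.05; balance after payment $13,344.49.
Month 2: interest $284.68; balance after payment $13,279.17.
Closed form: n = −ln(1 − rB₀/P)/ln(1+r) = −ln(0.18272)/ln(1.02133) ≈ 80.524, so the balance reaches zero during payment 81.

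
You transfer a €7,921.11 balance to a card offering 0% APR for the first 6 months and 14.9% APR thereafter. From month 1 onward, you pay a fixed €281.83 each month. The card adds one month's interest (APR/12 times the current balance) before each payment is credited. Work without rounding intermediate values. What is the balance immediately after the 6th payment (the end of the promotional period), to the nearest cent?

€6,230.13

Promo months 1–6 at r₀ = 0%/12 = 0; months 7+ at r₁ = 14.9%/12 = 0.0124167.
After month 6 (no interest yet): B = €7,921.11 − 6·€281.83 = €6,230.13.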